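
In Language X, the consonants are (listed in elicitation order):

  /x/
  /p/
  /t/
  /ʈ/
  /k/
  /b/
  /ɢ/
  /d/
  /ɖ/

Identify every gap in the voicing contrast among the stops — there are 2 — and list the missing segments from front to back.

/ɡ/, /q/

Voiceless: /p/ (bilabial), /t/ (alveolar), /ʈ/ (retroflex), /k/ (velar).
Voiced: /b/ (bilabial), /d/ (alveolar), /ɖ/ (retroflex), /ɢ/ (uvular).
Gaps, from front to back: velar lacks voiced (/ɡ/); uvular lacks voiceless (/q/).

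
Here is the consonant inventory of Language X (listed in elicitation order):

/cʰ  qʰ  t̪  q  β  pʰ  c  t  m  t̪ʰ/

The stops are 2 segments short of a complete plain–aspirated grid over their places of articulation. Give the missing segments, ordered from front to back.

Plain: /t̪/ (dental), /t/ (alveolar), /c/ (palatal), /q/ (uvular).
Aspirated: /pʰ/ (bilabial), /t̪ʰ/ (dental), /cʰ/ (palatal), /qʰ/ (uvular).
Gaps, from front to back: bilabial lacks plain (/p/); alveolar lacks aspirated (/tʰ/).

/p/, /tʰ/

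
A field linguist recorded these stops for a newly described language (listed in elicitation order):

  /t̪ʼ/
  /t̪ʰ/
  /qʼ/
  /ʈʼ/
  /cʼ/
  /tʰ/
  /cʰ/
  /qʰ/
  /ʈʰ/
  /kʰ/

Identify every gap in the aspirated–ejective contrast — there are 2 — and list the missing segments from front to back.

Aspirated: /t̪ʰ/ (dental), /tʰ/ (alveolar), /ʈʰ/ (retroflex), /cʰ/ (palatal), /kʰ/ (velar), /qʰ/ (uvular).
Ejective: /t̪ʼ/ (dental), /ʈʼ/ (retroflex), /cʼ/ (palatal), /qʼ/ (uvular).
Gaps, from front to back: alveolar lacks ejective (/tʼ/); velar lacks ejective (/kʼ/).

/tʼ/, /kʼ/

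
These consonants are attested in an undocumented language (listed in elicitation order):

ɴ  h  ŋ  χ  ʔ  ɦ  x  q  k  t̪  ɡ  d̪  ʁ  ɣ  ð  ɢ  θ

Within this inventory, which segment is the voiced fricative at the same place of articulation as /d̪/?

/d̪/ is a voiced dental stop.
The voiced fricative at the same place is a voiced dental fricative — in this inventory, /ð/.

/ð/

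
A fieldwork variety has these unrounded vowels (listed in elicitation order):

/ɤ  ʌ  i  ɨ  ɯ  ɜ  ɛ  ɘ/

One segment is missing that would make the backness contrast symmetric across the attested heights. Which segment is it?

Front: /i/ (high), /ɛ/ (low-mid).
Central: /ɨ/ (high), /ɘ/ (high-mid), /ɜ/ (low-mid).
Back: /ɯ/ (high), /ɤ/ (high-mid), /ʌ/ (low-mid).
The high-mid row has no front member, so the gap is the high-mid front unrounded vowel /e/.

/e/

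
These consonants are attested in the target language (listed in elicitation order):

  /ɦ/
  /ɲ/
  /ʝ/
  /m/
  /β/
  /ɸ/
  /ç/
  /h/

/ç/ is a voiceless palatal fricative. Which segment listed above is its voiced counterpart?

/ʝ/

The voiced counterpart is a voiced palatal fricative — in this inventory, /ʝ/.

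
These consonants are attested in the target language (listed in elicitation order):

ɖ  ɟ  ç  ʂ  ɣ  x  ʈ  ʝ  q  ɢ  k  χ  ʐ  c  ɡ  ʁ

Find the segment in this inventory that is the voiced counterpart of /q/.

/q/ is a voiceless uvular stop.
The voiced counterpart is a voiced uvular stop — in this inventory, /ɢ/.

/ɢ/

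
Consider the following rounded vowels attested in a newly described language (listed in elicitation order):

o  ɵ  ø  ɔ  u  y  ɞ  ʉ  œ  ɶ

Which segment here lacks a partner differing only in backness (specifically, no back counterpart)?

High: /y/ ~ /ʉ/ ~ /u/
High-mid: /ø/ ~ /ɵ/ ~ /o/
Low-mid: /œ/ ~ /ɞ/ ~ /ɔ/
Low: only /ɶ/ (front); no back partner.
So /ɶ/ is the unpaired segment.

/ɶ/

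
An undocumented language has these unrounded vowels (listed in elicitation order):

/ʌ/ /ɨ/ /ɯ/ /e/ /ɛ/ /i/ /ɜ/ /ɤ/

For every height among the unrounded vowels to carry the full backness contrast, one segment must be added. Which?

height            front     central   back    
high              i         ɨ         ɯ       
high-mid          e         —         ɤ       
low-mid           ɛ         ɜ         ʌ       
The high-mid row has no central member, so the gap is the high-mid central unrounded vowel /ɘ/.

/ɘ/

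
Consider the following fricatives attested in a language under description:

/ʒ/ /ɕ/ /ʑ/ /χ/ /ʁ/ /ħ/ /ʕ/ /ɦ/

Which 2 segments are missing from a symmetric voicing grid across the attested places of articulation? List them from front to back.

postalveolar: voiceless —, voiced /ʒ/.
alveolo-palatal: voiceless /ɕ/, voiced /ʑ/.
uvular: voiceless /χ/, voiced /ʁ/.
pharyngeal: voiceless /ħ/, voiced /ʕ/.
glottal: voiceless —, voiced /ɦ/.
Gaps, from front to back: postalveolar lacks voiceless (/ʃ/); glottal lacks voiceless (/h/).

/ʃ/, /h/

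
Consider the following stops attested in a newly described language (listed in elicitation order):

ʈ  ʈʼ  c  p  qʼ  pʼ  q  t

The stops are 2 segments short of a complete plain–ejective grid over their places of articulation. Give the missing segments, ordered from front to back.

/tʼ/, /cʼ/

bilabial: plain /p/, ejective /pʼ/.
alveolar: plain /t/, ejective —.
retroflex: plain /ʈ/, ejective /ʈʼ/.
palatal: plain /c/, ejective —.
uvular: plain /q/, ejective /qʼ/.
Gaps, from front to back: alveolar lacks ejective (/tʼ/); palatal lacks ejective (/cʼ/).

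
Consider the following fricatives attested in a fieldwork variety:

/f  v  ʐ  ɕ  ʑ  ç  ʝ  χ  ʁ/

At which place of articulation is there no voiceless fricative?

retroflex

Voiceless: /f/ (labiodental), /ɕ/ (alveolo-palatal), /ç/ (palatal), /χ/ (uvular).
Voiced: /v/ (labiodental), /ʐ/ (retroflex), /ʑ/ (alveolo-palatal), /ʝ/ (palatal), /ʁ/ (uvular).
Every place of articulation has a voiceless member except retroflex, where /ʂ/ would be expected.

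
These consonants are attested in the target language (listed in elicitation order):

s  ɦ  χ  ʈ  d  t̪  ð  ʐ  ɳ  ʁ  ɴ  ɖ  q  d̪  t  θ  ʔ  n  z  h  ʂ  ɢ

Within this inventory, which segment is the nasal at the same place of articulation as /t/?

/t/ is a voiceless alveolar stop.
The nasal at the same place is an alveolar nasal — in this inventory, /n/.

/n/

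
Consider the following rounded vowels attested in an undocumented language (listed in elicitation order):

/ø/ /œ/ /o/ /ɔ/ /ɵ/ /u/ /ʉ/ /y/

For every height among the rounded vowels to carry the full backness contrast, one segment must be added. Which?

/ɞ/

height            front     central   back    
high              y         ʉ         u       
high-mid          ø         ɵ         o       
low-mid           œ         —         ɔ       
The low-mid row has no central member, so the gap is the low-mid central rounded vowel /ɞ/.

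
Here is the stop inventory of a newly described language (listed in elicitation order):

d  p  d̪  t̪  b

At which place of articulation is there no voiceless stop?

alveolar

bilabial: voiceless /p/, voiced /b/.
dental: voiceless /t̪/, voiced /d̪/.
alveolar: voiceless —, voiced /d/.
Every place of articulation has a voiceless member except alveolar, where /t/ would be expected.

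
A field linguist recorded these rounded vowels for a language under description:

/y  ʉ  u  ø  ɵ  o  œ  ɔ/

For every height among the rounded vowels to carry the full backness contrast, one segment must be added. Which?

/ɞ/

Front: /y/ (high), /ø/ (high-mid), /œ/ (low-mid).
Central: /ʉ/ (high), /ɵ/ (high-mid).
Back: /u/ (high), /o/ (high-mid), /ɔ/ (low-mid).
The low-mid row has no central member, so the gap is the low-mid central rounded vowel /ɞ/.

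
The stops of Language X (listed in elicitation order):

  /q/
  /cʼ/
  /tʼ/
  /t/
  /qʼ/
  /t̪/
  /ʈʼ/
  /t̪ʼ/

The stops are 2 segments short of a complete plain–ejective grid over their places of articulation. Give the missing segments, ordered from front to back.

dental: plain /t̪/, ejective /t̪ʼ/.
alveolar: plain /t/, ejective /tʼ/.
retroflex: plain —, ejective /ʈʼ/.
palatal: plain —, ejective /cʼ/.
uvular: plain /q/, ejective /qʼ/.
Gaps, from front to back: retroflex lacks plain (/ʈ/); palatal lacks plain (/c/).

/ʈ/, /c/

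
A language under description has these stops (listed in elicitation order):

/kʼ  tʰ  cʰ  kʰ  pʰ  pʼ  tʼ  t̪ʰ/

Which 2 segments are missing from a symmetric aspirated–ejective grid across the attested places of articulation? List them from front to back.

bilabial: aspirated /pʰ/, ejective /pʼ/.
dental: aspirated /t̪ʰ/, ejective —.
alveolar: aspirated /tʰ/, ejective /tʼ/.
palatal: aspirated /cʰ/, ejective —.
velar: aspirated /kʰ/, ejective /kʼ/.
Gaps, from front to back: dental lacks ejective (/t̪ʼ/); palatal lacks ejective (/cʼ/).

/t̪ʼ/, /cʼ/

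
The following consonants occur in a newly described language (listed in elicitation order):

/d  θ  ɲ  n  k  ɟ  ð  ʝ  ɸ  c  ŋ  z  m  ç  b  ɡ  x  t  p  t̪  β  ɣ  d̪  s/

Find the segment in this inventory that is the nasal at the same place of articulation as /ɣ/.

/ŋ/

/ɣ/ is a voiced velar fricative.
The nasal at the same place is a velar nasal — in this inventory, /ŋ/.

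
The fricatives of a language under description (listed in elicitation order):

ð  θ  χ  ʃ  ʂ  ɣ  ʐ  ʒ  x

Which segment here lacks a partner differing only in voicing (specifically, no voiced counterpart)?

Dental: /θ/ ~ /ð/
Postalveolar: /ʃ/ ~ /ʒ/
Retroflex: /ʂ/ ~ /ʐ/
Velar: /x/ ~ /ɣ/
Uvular: only /χ/ (voiceless); no voiced partner.
So /χ/ is the unpaired segment.

/χ/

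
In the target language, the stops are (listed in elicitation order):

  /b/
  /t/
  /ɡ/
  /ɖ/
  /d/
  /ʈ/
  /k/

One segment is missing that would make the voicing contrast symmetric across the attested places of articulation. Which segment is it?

/p/

place of articulation  voiceless  voiced  
bilabial          —         b       
alveolar          t         d       
retroflex         ʈ         ɖ       
velar             k         ɡ       
The bilabial row has no voiceless member, so the gap is the voiceless bilabial stop /p/.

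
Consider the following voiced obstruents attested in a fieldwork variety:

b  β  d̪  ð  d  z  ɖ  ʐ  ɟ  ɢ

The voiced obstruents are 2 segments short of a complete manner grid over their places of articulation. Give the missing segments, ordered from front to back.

place of articulation  stop      fricative
bilabial          b         β       
dental            d̪        ð       
alveolar          d         z       
retroflex         ɖ         ʐ       
palatal           ɟ         —       
uvular            ɢ         —       
Gaps, from front to back: palatal lacks fricative (/ʝ/); uvular lacks fricative (/ʁ/).

/ʝ/, /ʁ/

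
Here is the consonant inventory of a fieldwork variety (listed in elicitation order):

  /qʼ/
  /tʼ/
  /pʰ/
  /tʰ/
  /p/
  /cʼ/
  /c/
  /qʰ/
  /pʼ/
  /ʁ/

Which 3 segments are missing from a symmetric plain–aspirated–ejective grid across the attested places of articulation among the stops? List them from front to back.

bilabial: plain /p/, aspirated /pʰ/, ejective /pʼ/.
alveolar: plain —, aspirated /tʰ/, ejective /tʼ/.
palatal: plain /c/, aspirated —, ejective /cʼ/.
uvular: plain —, aspirated /qʰ/, ejective /qʼ/.
Gaps, from front to back: alveolar lacks plain (/t/); palatal lacks aspirated (/cʰ/); uvular lacks plain (/q/).

/t/, /cʰ/, /q/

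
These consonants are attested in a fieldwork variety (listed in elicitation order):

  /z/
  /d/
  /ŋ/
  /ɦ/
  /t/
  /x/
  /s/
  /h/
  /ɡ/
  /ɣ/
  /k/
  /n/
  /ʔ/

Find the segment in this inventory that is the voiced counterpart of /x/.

/ɣ/

/x/ is a voiceless velar fricative.
The voiced counterpart is a voiced velar fricative — in this inventory, /ɣ/.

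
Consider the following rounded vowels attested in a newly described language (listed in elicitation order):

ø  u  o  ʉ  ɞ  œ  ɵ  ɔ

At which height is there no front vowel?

high

Front: /ø/ (high-mid), /œ/ (low-mid).
Central: /ʉ/ (high), /ɵ/ (high-mid), /ɞ/ (low-mid).
Back: /u/ (high), /o/ (high-mid), /ɔ/ (low-mid).
Every height has a front member except high, where /y/ would be expected.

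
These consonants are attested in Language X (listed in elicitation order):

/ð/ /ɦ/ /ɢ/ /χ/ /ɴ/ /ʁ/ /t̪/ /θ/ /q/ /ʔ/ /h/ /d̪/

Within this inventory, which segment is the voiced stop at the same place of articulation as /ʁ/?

/ɢ/

/ʁ/ is a voiced uvular fricative.
The voiced stop at the same place is a voiced uvular stop — in this inventory, /ɢ/.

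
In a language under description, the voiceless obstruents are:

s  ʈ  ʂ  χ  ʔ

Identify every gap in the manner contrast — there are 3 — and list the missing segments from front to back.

/t/, /q/, /h/

place of articulation  stop      fricative
alveolar          —         s       
retroflex         ʈ         ʂ       
uvular            —         χ       
glottal           ʔ         —       
Gaps, from front to back: alveolar lacks stop (/t/); uvular lacks stop (/q/); glottal lacks fricative (/h/).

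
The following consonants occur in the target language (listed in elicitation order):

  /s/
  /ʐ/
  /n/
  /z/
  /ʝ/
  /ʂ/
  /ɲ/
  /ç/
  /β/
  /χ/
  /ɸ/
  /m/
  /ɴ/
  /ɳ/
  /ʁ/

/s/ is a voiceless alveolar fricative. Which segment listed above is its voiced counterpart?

The voiced counterpart is a voiced alveolar fricative — in this inventory, /z/.

/z/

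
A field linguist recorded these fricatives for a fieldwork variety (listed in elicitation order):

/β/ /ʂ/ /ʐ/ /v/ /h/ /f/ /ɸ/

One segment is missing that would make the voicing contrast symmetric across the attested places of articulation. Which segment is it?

place of articulation  voiceless  voiced  
bilabial          ɸ         β       
labiodental       f         v       
retroflex         ʂ         ʐ       
glottal           h         —       
The glottal row has no voiced member, so the gap is the voiced glottal fricative /ɦ/.

/ɦ/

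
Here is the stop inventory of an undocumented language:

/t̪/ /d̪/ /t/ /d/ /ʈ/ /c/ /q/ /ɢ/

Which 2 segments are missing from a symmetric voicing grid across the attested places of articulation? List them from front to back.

/ɖ/, /ɟ/

dental: voiceless /t̪/, voiced /d̪/.
alveolar: voiceless /t/, voiced /d/.
retroflex: voiceless /ʈ/, voiced —.
palatal: voiceless /c/, voiced —.
uvular: voiceless /q/, voiced /ɢ/.
Gaps, from front to back: retroflex lacks voiced (/ɖ/); palatal lacks voiced (/ɟ/).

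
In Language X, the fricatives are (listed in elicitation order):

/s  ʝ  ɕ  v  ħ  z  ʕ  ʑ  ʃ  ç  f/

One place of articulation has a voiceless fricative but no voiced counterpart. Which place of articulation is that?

labiodental: voiceless /f/, voiced /v/.
alveolar: voiceless /s/, voiced /z/.
postalveolar: voiceless /ʃ/, voiced —.
alveolo-palatal: voiceless /ɕ/, voiced /ʑ/.
palatal: voiceless /ç/, voiced /ʝ/.
pharyngeal: voiceless /ħ/, voiced /ʕ/.
Every place of articulation has a voiced member except postalveolar, where /ʒ/ would be expected.

postalveolar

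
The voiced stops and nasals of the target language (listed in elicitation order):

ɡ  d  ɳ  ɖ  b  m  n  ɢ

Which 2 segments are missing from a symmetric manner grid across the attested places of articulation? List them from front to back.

/ŋ/, /ɴ/

bilabial: oral stop /b/, nasal /m/.
alveolar: oral stop /d/, nasal /n/.
retroflex: oral stop /ɖ/, nasal /ɳ/.
velar: oral stop /ɡ/, nasal —.
uvular: oral stop /ɢ/, nasal —.
Gaps, from front to back: velar lacks nasal (/ŋ/); uvular lacks nasal (/ɴ/).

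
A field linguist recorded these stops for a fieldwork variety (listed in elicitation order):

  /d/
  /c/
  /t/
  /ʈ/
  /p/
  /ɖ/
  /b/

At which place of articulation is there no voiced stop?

palatal

Voiceless: /p/ (bilabial), /t/ (alveolar), /ʈ/ (retroflex), /c/ (palatal).
Voiced: /b/ (bilabial), /d/ (alveolar), /ɖ/ (retroflex).
Every place of articulation has a voiced member except palatal, where /ɟ/ would be expected.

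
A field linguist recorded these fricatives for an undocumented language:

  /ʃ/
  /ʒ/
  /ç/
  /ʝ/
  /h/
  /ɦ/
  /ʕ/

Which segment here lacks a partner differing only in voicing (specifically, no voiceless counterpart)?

Postalveolar: /ʃ/ ~ /ʒ/
Palatal: /ç/ ~ /ʝ/
Glottal: /h/ ~ /ɦ/
Pharyngeal: only /ʕ/ (voiced); no voiceless partner.
So /ʕ/ is the unpaired segment.

/ʕ/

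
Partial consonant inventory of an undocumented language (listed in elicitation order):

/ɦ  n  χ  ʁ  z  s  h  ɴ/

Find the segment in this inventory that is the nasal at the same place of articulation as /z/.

/n/

/z/ is a voiced alveolar fricative.
The nasal at the same place is an alveolar nasal — in this inventory, /n/.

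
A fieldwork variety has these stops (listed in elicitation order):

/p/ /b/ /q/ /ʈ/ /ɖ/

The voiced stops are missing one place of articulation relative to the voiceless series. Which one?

uvular

bilabial: voiceless /p/, voiced /b/.
retroflex: voiceless /ʈ/, voiced /ɖ/.
uvular: voiceless /q/, voiced —.
Every place of articulation has a voiced member except uvular, where /ɢ/ would be expected.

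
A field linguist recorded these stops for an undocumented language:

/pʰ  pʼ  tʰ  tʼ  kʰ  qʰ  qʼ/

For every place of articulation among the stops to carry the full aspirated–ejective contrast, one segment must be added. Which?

bilabial: aspirated /pʰ/, ejective /pʼ/.
alveolar: aspirated /tʰ/, ejective /tʼ/.
velar: aspirated /kʰ/, ejective —.
uvular: aspirated /qʰ/, ejective /qʼ/.
The velar row has no ejective member, so the gap is the ejective velar stop /kʼ/.

/kʼ/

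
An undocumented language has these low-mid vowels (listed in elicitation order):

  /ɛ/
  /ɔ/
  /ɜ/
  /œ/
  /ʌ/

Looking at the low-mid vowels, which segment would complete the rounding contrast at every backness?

/ɞ/

backness          unrounded  rounded 
front             ɛ         œ       
central           ɜ         —       
back              ʌ         ɔ       
The central row has no rounded member, so the gap is the central rounded vowel /ɞ/.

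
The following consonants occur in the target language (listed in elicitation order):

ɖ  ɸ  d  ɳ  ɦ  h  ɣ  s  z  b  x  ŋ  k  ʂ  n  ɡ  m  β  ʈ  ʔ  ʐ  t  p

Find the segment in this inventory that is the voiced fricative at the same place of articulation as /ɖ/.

/ʐ/

/ɖ/ is a voiced retroflex stop.
The voiced fricative at the same place is a voiced retroflex fricative — in this inventory, /ʐ/.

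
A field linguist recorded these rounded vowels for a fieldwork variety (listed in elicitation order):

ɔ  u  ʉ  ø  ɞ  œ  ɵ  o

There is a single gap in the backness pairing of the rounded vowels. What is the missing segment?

/y/

high: front —, central /ʉ/, back /u/.
high-mid: front /ø/, central /ɵ/, back /o/.
low-mid: front /œ/, central /ɞ/, back /ɔ/.
The high row has no front member, so the gap is the high front rounded vowel /y/.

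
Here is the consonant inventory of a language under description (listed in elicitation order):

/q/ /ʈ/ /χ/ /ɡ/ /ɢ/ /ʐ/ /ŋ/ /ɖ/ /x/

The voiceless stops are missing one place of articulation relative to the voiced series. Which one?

Voiceless: /ʈ/ (retroflex), /q/ (uvular).
Voiced: /ɖ/ (retroflex), /ɡ/ (velar), /ɢ/ (uvular).
Every place of articulation has a voiceless member except velar, where /k/ would be expected.

velar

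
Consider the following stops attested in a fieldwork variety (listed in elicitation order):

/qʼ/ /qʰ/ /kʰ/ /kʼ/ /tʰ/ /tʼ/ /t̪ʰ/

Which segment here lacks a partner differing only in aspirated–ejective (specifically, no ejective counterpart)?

Alveolar: /tʰ/ ~ /tʼ/
Velar: /kʰ/ ~ /kʼ/
Uvular: /qʰ/ ~ /qʼ/
Dental: only /t̪ʰ/ (aspirated); no ejective partner.
So /t̪ʰ/ is the unpaired segment.

/t̪ʰ/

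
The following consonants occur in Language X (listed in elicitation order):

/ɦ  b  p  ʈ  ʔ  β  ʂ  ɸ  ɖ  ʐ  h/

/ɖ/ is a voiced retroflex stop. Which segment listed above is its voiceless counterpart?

The voiceless counterpart is a voiceless retroflex stop — in this inventory, /ʈ/.

/ʈ/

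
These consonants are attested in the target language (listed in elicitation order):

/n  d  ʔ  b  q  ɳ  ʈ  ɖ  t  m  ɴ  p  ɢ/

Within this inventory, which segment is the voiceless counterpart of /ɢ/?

/q/

/ɢ/ is a voiced uvular stop.
The voiceless counterpart is a voiceless uvular stop — in this inventory, /q/.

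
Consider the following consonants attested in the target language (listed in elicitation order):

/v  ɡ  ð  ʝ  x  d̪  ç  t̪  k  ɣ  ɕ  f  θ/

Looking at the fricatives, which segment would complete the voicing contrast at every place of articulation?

place of articulation  voiceless  voiced  
labiodental       f         v       
dental            θ         ð       
alveolo-palatal   ɕ         —       
palatal           ç         ʝ       
velar             x         ɣ       
The alveolo-palatal row has no voiced member, so the gap is the voiced alveolo-palatal fricative /ʑ/.

/ʑ/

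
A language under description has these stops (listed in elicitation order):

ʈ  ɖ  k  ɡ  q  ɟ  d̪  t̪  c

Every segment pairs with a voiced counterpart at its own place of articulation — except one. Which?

Dental: /t̪/ ~ /d̪/
Retroflex: /ʈ/ ~ /ɖ/
Palatal: /c/ ~ /ɟ/
Velar: /k/ ~ /ɡ/
Uvular: only /q/ (voiceless); no voiced partner.
So /q/ is the unpaired segment.

/q/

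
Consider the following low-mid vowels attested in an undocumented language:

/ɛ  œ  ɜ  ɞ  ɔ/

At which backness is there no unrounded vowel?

front: unrounded /ɛ/, rounded /œ/.
central: unrounded /ɜ/, rounded /ɞ/.
back: unrounded —, rounded /ɔ/.
Every backness has an unrounded member except back, where /ʌ/ would be expected.

back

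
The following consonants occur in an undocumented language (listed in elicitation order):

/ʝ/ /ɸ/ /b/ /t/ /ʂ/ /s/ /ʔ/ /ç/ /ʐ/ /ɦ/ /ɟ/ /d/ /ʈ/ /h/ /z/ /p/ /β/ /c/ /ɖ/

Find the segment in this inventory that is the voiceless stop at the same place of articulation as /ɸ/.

/p/

/ɸ/ is a voiceless bilabial fricative.
The voiceless stop at the same place is a voiceless bilabial stop — in this inventory, /p/.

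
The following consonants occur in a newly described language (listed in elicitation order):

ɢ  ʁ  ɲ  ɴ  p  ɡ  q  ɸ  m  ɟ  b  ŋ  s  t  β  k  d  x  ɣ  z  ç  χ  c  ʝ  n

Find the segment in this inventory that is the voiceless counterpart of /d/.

/t/

/d/ is a voiced alveolar stop.
The voiceless counterpart is a voiceless alveolar stop — in this inventory, /t/.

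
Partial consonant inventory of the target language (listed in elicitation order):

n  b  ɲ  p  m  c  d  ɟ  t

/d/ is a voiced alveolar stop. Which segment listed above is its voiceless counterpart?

/t/

The voiceless counterpart is a voiceless alveolar stop — in this inventory, /t/.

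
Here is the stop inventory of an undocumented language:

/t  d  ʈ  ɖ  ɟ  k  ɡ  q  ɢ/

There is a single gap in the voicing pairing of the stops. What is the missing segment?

/c/

alveolar: voiceless /t/, voiced /d/.
retroflex: voiceless /ʈ/, voiced /ɖ/.
palatal: voiceless —, voiced /ɟ/.
velar: voiceless /k/, voiced /ɡ/.
uvular: voiceless /q/, voiced /ɢ/.
The palatal row has no voiceless member, so the gap is the voiceless palatal stop /c/.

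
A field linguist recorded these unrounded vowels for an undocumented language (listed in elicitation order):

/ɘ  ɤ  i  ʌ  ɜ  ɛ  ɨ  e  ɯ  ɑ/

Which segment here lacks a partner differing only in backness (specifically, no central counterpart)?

/ɑ/

High: /i/ ~ /ɨ/ ~ /ɯ/
High-mid: /e/ ~ /ɘ/ ~ /ɤ/
Low-mid: /ɛ/ ~ /ɜ/ ~ /ʌ/
Low: only /ɑ/ (back); no central partner.
So /ɑ/ is the unpaired segment.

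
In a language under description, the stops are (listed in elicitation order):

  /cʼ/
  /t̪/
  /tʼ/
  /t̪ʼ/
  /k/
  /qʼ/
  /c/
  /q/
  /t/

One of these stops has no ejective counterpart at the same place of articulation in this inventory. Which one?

/k/

Dental: /t̪/ ~ /t̪ʼ/
Alveolar: /t/ ~ /tʼ/
Palatal: /c/ ~ /cʼ/
Uvular: /q/ ~ /qʼ/
Velar: only /k/ (plain); no ejective partner.
So /k/ is the unpaired segment.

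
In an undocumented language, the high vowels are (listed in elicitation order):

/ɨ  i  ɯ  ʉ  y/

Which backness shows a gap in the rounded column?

front: unrounded /i/, rounded /y/.
central: unrounded /ɨ/, rounded /ʉ/.
back: unrounded /ɯ/, rounded —.
Every backness has a rounded member except back, where /u/ would be expected.

back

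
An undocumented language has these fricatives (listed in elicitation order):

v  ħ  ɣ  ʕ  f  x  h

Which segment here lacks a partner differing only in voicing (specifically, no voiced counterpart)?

/h/

Labiodental: /f/ ~ /v/
Velar: /x/ ~ /ɣ/
Pharyngeal: /ħ/ ~ /ʕ/
Glottal: only /h/ (voiceless); no voiced partner.
So /h/ is the unpaired segment.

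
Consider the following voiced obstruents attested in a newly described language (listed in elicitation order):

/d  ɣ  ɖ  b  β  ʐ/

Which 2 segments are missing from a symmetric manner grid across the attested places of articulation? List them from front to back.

Stop: /b/ (bilabial), /d/ (alveolar), /ɖ/ (retroflex).
Fricative: /β/ (bilabial), /ʐ/ (retroflex), /ɣ/ (velar).
Gaps, from front to back: alveolar lacks fricative (/z/); velar lacks stop (/ɡ/).

/z/, /ɡ/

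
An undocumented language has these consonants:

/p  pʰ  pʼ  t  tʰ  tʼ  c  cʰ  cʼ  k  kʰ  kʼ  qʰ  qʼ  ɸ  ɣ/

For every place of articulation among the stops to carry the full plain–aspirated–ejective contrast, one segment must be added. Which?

/q/

place of articulation  plain     aspirated  ejective
bilabial          p         pʰ        pʼ      
alveolar          t         tʰ        tʼ      
palatal           c         cʰ        cʼ      
velar             k         kʰ        kʼ      
uvular            —         qʰ        qʼ      
The uvular row has no plain member, so the gap is the plain uvular stop /q/.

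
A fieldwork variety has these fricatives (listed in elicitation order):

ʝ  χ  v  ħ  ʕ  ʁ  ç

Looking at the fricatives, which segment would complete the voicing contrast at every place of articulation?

/f/

place of articulation  voiceless  voiced  
labiodental       —         v       
palatal           ç         ʝ       
uvular            χ         ʁ       
pharyngeal        ħ         ʕ       
The labiodental row has no voiceless member, so the gap is the voiceless labiodental fricative /f/.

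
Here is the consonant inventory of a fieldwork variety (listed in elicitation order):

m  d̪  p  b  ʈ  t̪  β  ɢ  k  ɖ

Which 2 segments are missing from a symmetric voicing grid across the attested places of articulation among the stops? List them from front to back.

/ɡ/, /q/

place of articulation  voiceless  voiced  
bilabial          p         b       
dental            t̪        d̪      
retroflex         ʈ         ɖ       
velar             k         —       
uvular            —         ɢ       
Gaps, from front to back: velar lacks voiced (/ɡ/); uvular lacks voiceless (/q/).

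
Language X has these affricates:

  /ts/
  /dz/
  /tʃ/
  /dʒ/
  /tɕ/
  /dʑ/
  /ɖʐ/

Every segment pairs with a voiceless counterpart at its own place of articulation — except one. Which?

/ɖʐ/

Alveolar: /ts/ ~ /dz/
Postalveolar: /tʃ/ ~ /dʒ/
Alveolo-palatal: /tɕ/ ~ /dʑ/
Retroflex: only /ɖʐ/ (voiced); no voiceless partner.
So /ɖʐ/ is the unpaired segment.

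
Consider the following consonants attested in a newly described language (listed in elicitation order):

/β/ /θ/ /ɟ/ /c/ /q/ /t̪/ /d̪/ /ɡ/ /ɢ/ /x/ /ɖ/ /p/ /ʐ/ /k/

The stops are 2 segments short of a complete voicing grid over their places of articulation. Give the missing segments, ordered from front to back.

/b/, /ʈ/

place of articulation  voiceless  voiced  
bilabial          p         —       
dental            t̪        d̪      
retroflex         —         ɖ       
palatal           c         ɟ       
velar             k         ɡ       
uvular            q         ɢ       
Gaps, from front to back: bilabial lacks voiced (/b/); retroflex lacks voiceless (/ʈ/).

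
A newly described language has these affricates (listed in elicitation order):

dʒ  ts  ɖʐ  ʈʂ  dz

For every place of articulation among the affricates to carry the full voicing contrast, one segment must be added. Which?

place of articulation  voiceless  voiced  
alveolar          ts        dz      
postalveolar      —         dʒ      
retroflex         ʈʂ        ɖʐ      
The postalveolar row has no voiceless member, so the gap is the voiceless postalveolar affricate /tʃ/.

/tʃ/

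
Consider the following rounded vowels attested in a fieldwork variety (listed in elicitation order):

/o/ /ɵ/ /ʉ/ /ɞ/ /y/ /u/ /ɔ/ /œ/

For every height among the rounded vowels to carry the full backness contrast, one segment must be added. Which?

/ø/

Front: /y/ (high), /œ/ (low-mid).
Central: /ʉ/ (high), /ɵ/ (high-mid), /ɞ/ (low-mid).
Back: /u/ (high), /o/ (high-mid), /ɔ/ (low-mid).
The high-mid row has no front member, so the gap is the high-mid front rounded vowel /ø/.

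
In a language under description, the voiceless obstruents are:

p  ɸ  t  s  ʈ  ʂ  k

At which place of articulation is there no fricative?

velar

bilabial: stop /p/, fricative /ɸ/.
alveolar: stop /t/, fricative /s/.
retroflex: stop /ʈ/, fricative /ʂ/.
velar: stop /k/, fricative —.
Every place of articulation has a fricative member except velar, where /x/ would be expected.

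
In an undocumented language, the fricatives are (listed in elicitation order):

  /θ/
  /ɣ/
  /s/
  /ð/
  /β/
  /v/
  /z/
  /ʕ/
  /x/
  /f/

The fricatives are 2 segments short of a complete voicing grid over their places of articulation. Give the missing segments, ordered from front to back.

/ɸ/, /ħ/

Voiceless: /f/ (labiodental), /θ/ (dental), /s/ (alveolar), /x/ (velar).
Voiced: /β/ (bilabial), /v/ (labiodental), /ð/ (dental), /z/ (alveolar), /ɣ/ (velar), /ʕ/ (pharyngeal).
Gaps, from front to back: bilabial lacks voiceless (/ɸ/); pharyngeal lacks voiceless (/ħ/).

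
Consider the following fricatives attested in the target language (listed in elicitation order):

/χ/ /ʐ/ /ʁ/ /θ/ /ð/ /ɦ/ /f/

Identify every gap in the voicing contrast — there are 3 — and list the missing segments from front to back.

Voiceless: /f/ (labiodental), /θ/ (dental), /χ/ (uvular).
Voiced: /ð/ (dental), /ʐ/ (retroflex), /ʁ/ (uvular), /ɦ/ (glottal).
Gaps, from front to back: labiodental lacks voiced (/v/); retroflex lacks voiceless (/ʂ/); glottal lacks voiceless (/h/).

/v/, /ʂ/, /h/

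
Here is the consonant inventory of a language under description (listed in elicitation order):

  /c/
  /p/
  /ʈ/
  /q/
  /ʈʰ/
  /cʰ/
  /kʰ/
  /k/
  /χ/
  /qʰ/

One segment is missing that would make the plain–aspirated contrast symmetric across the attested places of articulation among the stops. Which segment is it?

/pʰ/

place of articulation  plain     aspirated
bilabial          p         —       
retroflex         ʈ         ʈʰ      
palatal           c         cʰ      
velar             k         kʰ      
uvular            q         qʰ      
The bilabial row has no aspirated member, so the gap is the aspirated bilabial stop /pʰ/.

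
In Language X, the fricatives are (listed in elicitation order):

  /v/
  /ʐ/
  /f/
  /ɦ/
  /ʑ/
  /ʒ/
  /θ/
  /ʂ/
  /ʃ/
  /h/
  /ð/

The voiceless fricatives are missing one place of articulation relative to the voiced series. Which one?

alveolo-palatal

Voiceless: /f/ (labiodental), /θ/ (dental), /ʃ/ (postalveolar), /ʂ/ (retroflex), /h/ (glottal).
Voiced: /v/ (labiodental), /ð/ (dental), /ʒ/ (postalveolar), /ʐ/ (retroflex), /ʑ/ (alveolo-palatal), /ɦ/ (glottal).
Every place of articulation has a voiceless member except alveolo-palatal, where /ɕ/ would be expected.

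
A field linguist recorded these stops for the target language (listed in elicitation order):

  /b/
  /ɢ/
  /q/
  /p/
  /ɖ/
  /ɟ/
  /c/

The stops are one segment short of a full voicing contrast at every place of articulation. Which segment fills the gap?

place of articulation  voiceless  voiced  
bilabial          p         b       
retroflex         —         ɖ       
palatal           c         ɟ       
uvular            q         ɢ       
The retroflex row has no voiceless member, so the gap is the voiceless retroflex stop /ʈ/.

/ʈ/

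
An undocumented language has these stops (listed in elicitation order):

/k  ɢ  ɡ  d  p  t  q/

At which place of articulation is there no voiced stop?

bilabial

bilabial: voiceless /p/, voiced —.
alveolar: voiceless /t/, voiced /d/.
velar: voiceless /k/, voiced /ɡ/.
uvular: voiceless /q/, voiced /ɢ/.
Every place of articulation has a voiced member except bilabial, where /b/ would be expected.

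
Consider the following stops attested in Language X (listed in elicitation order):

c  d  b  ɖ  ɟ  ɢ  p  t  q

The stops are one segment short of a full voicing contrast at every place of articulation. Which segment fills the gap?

bilabial: voiceless /p/, voiced /b/.
alveolar: voiceless /t/, voiced /d/.
retroflex: voiceless —, voiced /ɖ/.
palatal: voiceless /c/, voiced /ɟ/.
uvular: voiceless /q/, voiced /ɢ/.
The retroflex row has no voiceless member, so the gap is the voiceless retroflex stop /ʈ/.

/ʈ/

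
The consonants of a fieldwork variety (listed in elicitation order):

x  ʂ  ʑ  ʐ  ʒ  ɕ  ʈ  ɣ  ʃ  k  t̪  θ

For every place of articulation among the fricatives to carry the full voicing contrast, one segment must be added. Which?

place of articulation  voiceless  voiced  
dental            θ         —       
postalveolar      ʃ         ʒ       
retroflex         ʂ         ʐ       
alveolo-palatal   ɕ         ʑ       
velar             x         ɣ       
The dental row has no voiced member, so the gap is the voiced dental fricative /ð/.

/ð/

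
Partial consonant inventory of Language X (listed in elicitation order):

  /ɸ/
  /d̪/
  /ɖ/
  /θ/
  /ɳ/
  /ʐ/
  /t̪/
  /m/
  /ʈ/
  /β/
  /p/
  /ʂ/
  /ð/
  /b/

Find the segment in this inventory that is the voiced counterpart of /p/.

/p/ is a voiceless bilabial stop.
The voiced counterpart is a voiced bilabial stop — in this inventory, /b/.

/b/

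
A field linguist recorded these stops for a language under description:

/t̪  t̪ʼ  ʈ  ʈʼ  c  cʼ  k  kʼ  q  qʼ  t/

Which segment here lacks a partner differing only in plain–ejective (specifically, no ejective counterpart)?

Dental: /t̪/ ~ /t̪ʼ/
Retroflex: /ʈ/ ~ /ʈʼ/
Palatal: /c/ ~ /cʼ/
Velar: /k/ ~ /kʼ/
Uvular: /q/ ~ /qʼ/
Alveolar: only /t/ (plain); no ejective partner.
So /t/ is the unpaired segment.

/t/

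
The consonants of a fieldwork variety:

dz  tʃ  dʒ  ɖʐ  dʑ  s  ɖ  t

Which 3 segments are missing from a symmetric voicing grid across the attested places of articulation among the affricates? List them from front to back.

/ts/, /ʈʂ/, /tɕ/

alveolar: voiceless —, voiced /dz/.
postalveolar: voiceless /tʃ/, voiced /dʒ/.
retroflex: voiceless —, voiced /ɖʐ/.
alveolo-palatal: voiceless —, voiced /dʑ/.
Gaps, from front to back: alveolar lacks voiceless (/ts/); retroflex lacks voiceless (/ʈʂ/); alveolo-palatal lacks voiceless (/tɕ/).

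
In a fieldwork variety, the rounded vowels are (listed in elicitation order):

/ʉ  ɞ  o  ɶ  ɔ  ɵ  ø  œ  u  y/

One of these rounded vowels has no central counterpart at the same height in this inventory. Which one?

/ɶ/

High: /y/ ~ /ʉ/ ~ /u/
High-mid: /ø/ ~ /ɵ/ ~ /o/
Low-mid: /œ/ ~ /ɞ/ ~ /ɔ/
Low: only /ɶ/ (front); no central partner.
So /ɶ/ is the unpaired segment.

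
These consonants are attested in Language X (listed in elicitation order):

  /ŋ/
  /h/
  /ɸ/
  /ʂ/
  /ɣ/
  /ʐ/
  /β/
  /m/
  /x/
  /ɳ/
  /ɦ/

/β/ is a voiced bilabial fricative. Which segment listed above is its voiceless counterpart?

The voiceless counterpart is a voiceless bilabial fricative — in this inventory, /ɸ/.

/ɸ/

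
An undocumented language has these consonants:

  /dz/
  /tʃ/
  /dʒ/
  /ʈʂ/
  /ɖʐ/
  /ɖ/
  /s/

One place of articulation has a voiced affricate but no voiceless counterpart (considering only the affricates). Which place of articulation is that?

alveolar

Voiceless: /tʃ/ (postalveolar), /ʈʂ/ (retroflex).
Voiced: /dz/ (alveolar), /dʒ/ (postalveolar), /ɖʐ/ (retroflex).
Every place of articulation has a voiceless member except alveolar, where /ts/ would be expected.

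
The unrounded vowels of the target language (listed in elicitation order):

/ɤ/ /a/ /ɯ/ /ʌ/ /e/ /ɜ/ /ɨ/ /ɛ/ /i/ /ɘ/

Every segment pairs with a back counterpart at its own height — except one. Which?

/a/

High: /i/ ~ /ɨ/ ~ /ɯ/
High-mid: /e/ ~ /ɘ/ ~ /ɤ/
Low-mid: /ɛ/ ~ /ɜ/ ~ /ʌ/
Low: only /a/ (front); no back partner.
So /a/ is the unpaired segment.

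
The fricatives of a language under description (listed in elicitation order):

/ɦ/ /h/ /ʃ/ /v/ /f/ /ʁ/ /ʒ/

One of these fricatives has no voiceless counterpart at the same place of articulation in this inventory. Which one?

/ʁ/

Labiodental: /f/ ~ /v/
Postalveolar: /ʃ/ ~ /ʒ/
Glottal: /h/ ~ /ɦ/
Uvular: only /ʁ/ (voiced); no voiceless partner.
So /ʁ/ is the unpaired segment.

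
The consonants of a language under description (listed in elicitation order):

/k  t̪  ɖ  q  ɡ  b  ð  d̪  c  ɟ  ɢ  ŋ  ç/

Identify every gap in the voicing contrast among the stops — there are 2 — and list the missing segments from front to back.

Voiceless: /t̪/ (dental), /c/ (palatal), /k/ (velar), /q/ (uvular).
Voiced: /b/ (bilabial), /d̪/ (dental), /ɖ/ (retroflex), /ɟ/ (palatal), /ɡ/ (velar), /ɢ/ (uvular).
Gaps, from front to back: bilabial lacks voiceless (/p/); retroflex lacks voiceless (/ʈ/).

/p/, /ʈ/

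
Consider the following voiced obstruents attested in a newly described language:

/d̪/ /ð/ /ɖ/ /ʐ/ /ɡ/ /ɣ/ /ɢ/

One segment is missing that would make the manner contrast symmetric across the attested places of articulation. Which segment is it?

/ʁ/

Stop: /d̪/ (dental), /ɖ/ (retroflex), /ɡ/ (velar), /ɢ/ (uvular).
Fricative: /ð/ (dental), /ʐ/ (retroflex), /ɣ/ (velar).
The uvular row has no fricative member, so the gap is the uvular fricative /ʁ/.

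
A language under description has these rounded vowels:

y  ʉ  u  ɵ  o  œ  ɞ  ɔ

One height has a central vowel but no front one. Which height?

high-mid

high: front /y/, central /ʉ/, back /u/.
high-mid: front —, central /ɵ/, back /o/.
low-mid: front /œ/, central /ɞ/, back /ɔ/.
Every height has a front member except high-mid, where /ø/ would be expected.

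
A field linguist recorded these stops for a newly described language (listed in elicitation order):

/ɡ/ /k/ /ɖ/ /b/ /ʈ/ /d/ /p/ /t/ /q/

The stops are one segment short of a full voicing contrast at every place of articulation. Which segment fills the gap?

/ɢ/

place of articulation  voiceless  voiced  
bilabial          p         b       
alveolar          t         d       
retroflex         ʈ         ɖ       
velar             k         ɡ       
uvular            q         —       
The uvular row has no voiced member, so the gap is the voiced uvular stop /ɢ/.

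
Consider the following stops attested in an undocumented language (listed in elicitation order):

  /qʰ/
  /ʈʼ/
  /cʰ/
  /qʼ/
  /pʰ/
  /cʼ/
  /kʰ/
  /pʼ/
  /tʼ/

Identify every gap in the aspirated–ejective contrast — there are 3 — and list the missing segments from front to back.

/tʰ/, /ʈʰ/, /kʼ/

Aspirated: /pʰ/ (bilabial), /cʰ/ (palatal), /kʰ/ (velar), /qʰ/ (uvular).
Ejective: /pʼ/ (bilabial), /tʼ/ (alveolar), /ʈʼ/ (retroflex), /cʼ/ (palatal), /qʼ/ (uvular).
Gaps, from front to back: alveolar lacks aspirated (/tʰ/); retroflex lacks aspirated (/ʈʰ/); velar lacks ejective (/kʼ/).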